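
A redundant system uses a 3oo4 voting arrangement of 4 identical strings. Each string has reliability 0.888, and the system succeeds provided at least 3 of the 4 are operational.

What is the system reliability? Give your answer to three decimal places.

R = Σ_{i=3}^{4} C(4,i) p^i (1−p)^{4−i} with p = 0.888
C(4,3)·0.888^3·0.112^1 = 0.31370
C(4,4)·0.888^4·0.112^0 = 0.62180
Sum = 0.936

0.936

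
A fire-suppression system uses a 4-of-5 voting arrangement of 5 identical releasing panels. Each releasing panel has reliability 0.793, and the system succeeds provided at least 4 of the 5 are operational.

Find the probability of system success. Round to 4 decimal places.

R = Σ_{i=4}^{5} C(5,i) p^i (1−p)^{5−i} with p = 0.793
C(5,4)·0.793^4·0.207^1 = 0.409292
C(5,5)·0.793^5·0.207^0 = 0.313593
Sum = 0.7229

0.7229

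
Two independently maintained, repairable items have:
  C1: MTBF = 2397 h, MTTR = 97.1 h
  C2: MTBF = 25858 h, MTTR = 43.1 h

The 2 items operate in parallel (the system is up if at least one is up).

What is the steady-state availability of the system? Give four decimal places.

0.9999

A(C1) = MTBF/(MTBF+MTTR) = 2397/(2397+97.1) = 0.961068
A(C2) = MTBF/(MTBF+MTTR) = 25858/(25858+43.1) = 0.998336
Parallel availability: 1 − (1 − 0.961068)(1 − 0.998336) = 0.9999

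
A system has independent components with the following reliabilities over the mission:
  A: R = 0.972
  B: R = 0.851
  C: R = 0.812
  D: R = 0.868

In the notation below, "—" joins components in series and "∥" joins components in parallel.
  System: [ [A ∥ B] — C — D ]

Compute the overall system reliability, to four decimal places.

Parallel (A and B): 1 − (1 − 0.972000)(1 − 0.851000) = 0.995828
Series ([0.995828], C, and D): 0.995828 × 0.812000 × 0.868000 = 0.7019

0.7019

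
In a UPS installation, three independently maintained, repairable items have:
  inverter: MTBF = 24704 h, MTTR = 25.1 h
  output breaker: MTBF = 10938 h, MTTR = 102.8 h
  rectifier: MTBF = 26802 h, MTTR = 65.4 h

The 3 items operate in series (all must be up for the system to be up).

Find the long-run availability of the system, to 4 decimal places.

A(inverter) = MTBF/(MTBF+MTTR) = 24704/(24704+25.1) = 0.998985
A(output breaker) = MTBF/(MTBF+MTTR) = 10938/(10938+102.8) = 0.990689
A(rectifier) = MTBF/(MTBF+MTTR) = 26802/(26802+65.4) = 0.997566
Series availability: 0.998985 × 0.990689 × 0.997566 = 0.9873

0.9873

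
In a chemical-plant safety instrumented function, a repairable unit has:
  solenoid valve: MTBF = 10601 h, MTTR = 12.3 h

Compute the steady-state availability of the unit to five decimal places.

A(solenoid valve) = MTBF/(MTBF+MTTR) = 10601/(10601+12.3) = 0.99884

0.99884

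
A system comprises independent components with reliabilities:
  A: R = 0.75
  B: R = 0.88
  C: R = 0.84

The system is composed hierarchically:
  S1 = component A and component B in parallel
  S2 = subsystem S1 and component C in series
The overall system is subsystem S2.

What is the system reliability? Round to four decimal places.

0.8148

Parallel (A and B): 1 − (1 − 0.750000)(1 − 0.880000) = 0.970000
Series ([0.970000] and C): 0.970000 × 0.840000 = 0.8148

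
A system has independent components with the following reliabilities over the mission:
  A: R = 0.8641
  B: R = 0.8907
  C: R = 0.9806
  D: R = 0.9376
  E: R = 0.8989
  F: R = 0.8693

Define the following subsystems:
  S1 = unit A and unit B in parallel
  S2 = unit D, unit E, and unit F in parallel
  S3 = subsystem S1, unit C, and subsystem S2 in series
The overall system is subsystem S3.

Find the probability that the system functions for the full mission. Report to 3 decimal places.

0.965

Parallel (A and B): 1 − (1 − 0.86410)(1 − 0.89070) = 0.98515
Parallel (D, E, and F): 1 − (1 − 0.93760)(1 − 0.89890)(1 − 0.86930) = 0.99918
Series ([0.98515], C, and [0.99918]): 0.98515 × 0.98060 × 0.99918 = 0.965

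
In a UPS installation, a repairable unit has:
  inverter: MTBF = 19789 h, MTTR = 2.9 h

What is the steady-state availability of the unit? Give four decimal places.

0.9999

A(inverter) = MTBF/(MTBF+MTTR) = 19789/(19789+2.9) = 0.9999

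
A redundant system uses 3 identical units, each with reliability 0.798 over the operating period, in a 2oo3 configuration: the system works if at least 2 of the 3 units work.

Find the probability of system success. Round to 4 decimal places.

R = Σ_{i=2}^{3} C(3,i) p^i (1−p)^{3−i} with p = 0.798
C(3,2)·0.798^2·0.202^1 = 0.385903
C(3,3)·0.798^3·0.202^0 = 0.508170
Sum = 0.8941

0.8941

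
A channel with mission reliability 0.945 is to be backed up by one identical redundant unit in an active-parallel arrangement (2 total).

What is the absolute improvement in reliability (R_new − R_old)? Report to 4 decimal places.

R_before = 0.945
R_after = 1 − (1 − 0.945)^2 = 0.9970
ΔR = 0.9970 − 0.945 = 0.0520

0.0520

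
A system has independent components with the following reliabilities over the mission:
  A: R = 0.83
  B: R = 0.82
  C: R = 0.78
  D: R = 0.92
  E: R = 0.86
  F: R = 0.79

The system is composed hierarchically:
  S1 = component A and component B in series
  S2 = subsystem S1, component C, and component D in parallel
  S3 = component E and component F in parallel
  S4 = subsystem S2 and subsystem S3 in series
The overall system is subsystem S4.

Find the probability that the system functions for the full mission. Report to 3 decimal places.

0.965

Series (A and B): 0.83000 × 0.82000 = 0.68060
Parallel ([0.68060], C, and D): 1 − (1 − 0.68060)(1 − 0.78000)(1 − 0.92000) = 0.99438
Parallel (E and F): 1 − (1 − 0.86000)(1 − 0.79000) = 0.97060
Series ([0.99438] and [0.97060]): 0.99438 × 0.97060 = 0.965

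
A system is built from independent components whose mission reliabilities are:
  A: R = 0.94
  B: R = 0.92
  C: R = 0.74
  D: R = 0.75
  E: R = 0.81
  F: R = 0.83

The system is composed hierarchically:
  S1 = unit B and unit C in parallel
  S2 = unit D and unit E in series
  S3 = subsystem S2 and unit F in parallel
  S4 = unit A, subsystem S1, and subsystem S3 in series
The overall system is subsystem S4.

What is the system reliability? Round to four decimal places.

0.8590

Parallel (B and C): 1 − (1 − 0.920000)(1 − 0.740000) = 0.979200
Series (D and E): 0.750000 × 0.810000 = 0.607500
Parallel ([0.607500] and F): 1 − (1 − 0.607500)(1 − 0.830000) = 0.933275
Series (A, [0.979200], and [0.933275]): 0.940000 × 0.979200 × 0.933275 = 0.8590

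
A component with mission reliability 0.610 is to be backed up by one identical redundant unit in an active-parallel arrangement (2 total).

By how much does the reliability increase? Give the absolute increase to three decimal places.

0.238

R_before = 0.610
R_after = 1 − (1 − 0.610)^2 = 0.848
ΔR = 0.848 − 0.610 = 0.238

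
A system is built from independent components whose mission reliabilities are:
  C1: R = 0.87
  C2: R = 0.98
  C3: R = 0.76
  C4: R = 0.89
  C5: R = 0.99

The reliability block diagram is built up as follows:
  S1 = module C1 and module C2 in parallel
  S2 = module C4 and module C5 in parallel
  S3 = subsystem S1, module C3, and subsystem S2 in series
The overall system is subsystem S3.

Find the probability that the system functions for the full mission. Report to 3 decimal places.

Parallel (C1 and C2): 1 − (1 − 0.87000)(1 − 0.98000) = 0.99740
Parallel (C4 and C5): 1 − (1 − 0.89000)(1 − 0.99000) = 0.99890
Series ([0.99740], C3, and [0.99890]): 0.99740 × 0.76000 × 0.99890 = 0.757

0.757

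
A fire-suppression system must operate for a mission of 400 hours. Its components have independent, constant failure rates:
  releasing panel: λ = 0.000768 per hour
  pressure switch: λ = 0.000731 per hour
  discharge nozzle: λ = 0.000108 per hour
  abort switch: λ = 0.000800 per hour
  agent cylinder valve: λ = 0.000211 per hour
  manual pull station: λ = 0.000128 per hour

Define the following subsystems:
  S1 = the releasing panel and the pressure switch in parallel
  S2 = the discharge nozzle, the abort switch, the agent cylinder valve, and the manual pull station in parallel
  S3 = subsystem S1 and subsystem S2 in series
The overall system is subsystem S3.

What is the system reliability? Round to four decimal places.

0.9329

R(releasing panel) = exp(−0.000768 × 400) = 0.735503
R(pressure switch) = exp(−0.000731 × 400) = 0.746470
R(discharge nozzle) = exp(−0.000108 × 400) = 0.957720
R(abort switch) = exp(−0.000800 × 400) = 0.726149
R(agent cylinder valve) = exp(−0.000211 × 400) = 0.919064
R(manual pull station) = exp(−0.000128 × 400) = 0.950089
Parallel (releasing panel and pressure switch): 1 − (1 − 0.735503)(1 − 0.746470) = 0.932942
Parallel (discharge nozzle, abort switch, agent cylinder valve, and manual pull station): 1 − (1 − 0.957720)(1 − 0.726149)(1 − 0.919064)(1 − 0.950089) = 0.999953
Series ([0.932942] and [0.999953]): 0.932942 × 0.999953 = 0.9329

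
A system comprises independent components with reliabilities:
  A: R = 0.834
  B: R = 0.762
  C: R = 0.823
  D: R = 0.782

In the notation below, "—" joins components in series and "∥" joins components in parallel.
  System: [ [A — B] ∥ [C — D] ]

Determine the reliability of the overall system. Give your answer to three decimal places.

Series (A and B): 0.83400 × 0.76200 = 0.63551
Series (C and D): 0.82300 × 0.78200 = 0.64359
Parallel ([0.63551] and [0.64359]): 1 − (1 − 0.63551)(1 − 0.64359) = 0.870

0.870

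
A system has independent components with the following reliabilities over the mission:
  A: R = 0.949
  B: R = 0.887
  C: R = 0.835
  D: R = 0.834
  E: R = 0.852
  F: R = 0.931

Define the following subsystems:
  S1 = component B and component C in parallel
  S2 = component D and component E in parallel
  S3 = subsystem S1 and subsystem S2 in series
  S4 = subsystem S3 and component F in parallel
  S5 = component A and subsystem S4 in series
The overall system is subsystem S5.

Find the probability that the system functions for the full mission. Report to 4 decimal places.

0.9462

Parallel (B and C): 1 − (1 − 0.887000)(1 − 0.835000) = 0.981355
Parallel (D and E): 1 − (1 − 0.834000)(1 − 0.852000) = 0.975432
Series ([0.981355] and [0.975432]): 0.981355 × 0.975432 = 0.957245
Parallel ([0.957245] and F): 1 − (1 − 0.957245)(1 − 0.931000) = 0.997050
Series (A and [0.997050]): 0.949000 × 0.997050 = 0.9462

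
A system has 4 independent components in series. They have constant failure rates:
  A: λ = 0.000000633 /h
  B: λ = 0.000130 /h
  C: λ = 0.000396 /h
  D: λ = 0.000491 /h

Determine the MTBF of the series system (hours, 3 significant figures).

Series of exponential components: λ_sys = Σ λ_i
λ_sys = 0.000000633 + 0.000130 + 0.000396 + 0.000491 = 1.0176e-03 /h
MTBF = 1 / λ_sys = 983 h

983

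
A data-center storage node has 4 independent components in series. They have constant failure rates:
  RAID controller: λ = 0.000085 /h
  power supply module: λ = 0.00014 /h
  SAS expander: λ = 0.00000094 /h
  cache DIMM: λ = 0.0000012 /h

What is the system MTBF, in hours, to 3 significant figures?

Series of exponential components: λ_sys = Σ λ_i
λ_sys = 0.000085 + 0.00014 + 0.00000094 + 0.0000012 = 2.2714e-04 /h
MTBF = 1 / λ_sys = 4400 h

4400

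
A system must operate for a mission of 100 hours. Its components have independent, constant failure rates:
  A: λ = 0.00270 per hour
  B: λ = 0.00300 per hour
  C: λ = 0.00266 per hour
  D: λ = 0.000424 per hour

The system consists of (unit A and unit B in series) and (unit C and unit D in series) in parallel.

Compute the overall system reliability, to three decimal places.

R(A) = exp(−0.00270 × 100) = 0.76338
R(B) = exp(−0.00300 × 100) = 0.74082
R(C) = exp(−0.00266 × 100) = 0.76644
R(D) = exp(−0.000424 × 100) = 0.95849
Series (A and B): 0.76338 × 0.74082 = 0.56553
Series (C and D): 0.76644 × 0.95849 = 0.73463
Parallel ([0.56553] and [0.73463]): 1 − (1 − 0.56553)(1 − 0.73463) = 0.885

0.885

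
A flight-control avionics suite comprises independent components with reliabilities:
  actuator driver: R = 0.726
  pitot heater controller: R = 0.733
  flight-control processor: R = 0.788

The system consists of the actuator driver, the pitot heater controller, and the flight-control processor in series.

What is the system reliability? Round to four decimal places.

Series (actuator driver, pitot heater controller, and flight-control processor): 0.726000 × 0.733000 × 0.788000 = 0.4193

0.4193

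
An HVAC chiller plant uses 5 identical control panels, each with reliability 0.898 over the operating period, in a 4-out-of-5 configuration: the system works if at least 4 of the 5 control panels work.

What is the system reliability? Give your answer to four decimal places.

R = Σ_{i=4}^{5} C(5,i) p^i (1−p)^{5−i} with p = 0.898
C(5,4)·0.898^4·0.102^1 = 0.331647
C(5,5)·0.898^5·0.102^0 = 0.583958
Sum = 0.9156

0.9156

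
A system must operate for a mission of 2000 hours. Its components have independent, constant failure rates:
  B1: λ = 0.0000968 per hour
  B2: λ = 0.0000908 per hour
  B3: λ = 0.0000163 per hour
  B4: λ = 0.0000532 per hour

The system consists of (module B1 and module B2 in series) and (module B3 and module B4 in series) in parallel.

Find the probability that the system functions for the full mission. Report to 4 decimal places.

0.9594

R(B1) = exp(−0.0000968 × 2000) = 0.823987
R(B2) = exp(−0.0000908 × 2000) = 0.833935
R(B3) = exp(−0.0000163 × 2000) = 0.967926
R(B4) = exp(−0.0000532 × 2000) = 0.899065
Series (B1 and B2): 0.823987 × 0.833935 = 0.687152
Series (B3 and B4): 0.967926 × 0.899065 = 0.870228
Parallel ([0.687152] and [0.870228]): 1 − (1 − 0.687152)(1 − 0.870228) = 0.9594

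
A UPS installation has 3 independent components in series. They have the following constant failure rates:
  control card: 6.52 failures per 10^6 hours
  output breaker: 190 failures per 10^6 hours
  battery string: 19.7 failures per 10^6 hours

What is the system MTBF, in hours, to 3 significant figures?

4620

Series of exponential components: λ_sys = Σ λ_i
λ_sys = 0.00000652 + 0.000190 + 0.0000197 = 2.1622e-04 /h
MTBF = 1 / λ_sys = 4620 h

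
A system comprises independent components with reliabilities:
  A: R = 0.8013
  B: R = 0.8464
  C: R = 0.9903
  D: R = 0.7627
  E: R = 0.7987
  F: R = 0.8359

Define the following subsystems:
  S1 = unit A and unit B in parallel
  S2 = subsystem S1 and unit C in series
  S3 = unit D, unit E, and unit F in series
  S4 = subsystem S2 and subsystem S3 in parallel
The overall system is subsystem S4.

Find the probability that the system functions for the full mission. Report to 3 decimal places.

Parallel (A and B): 1 − (1 − 0.80130)(1 − 0.84640) = 0.96948
Series ([0.96948] and C): 0.96948 × 0.99030 = 0.96008
Series (D, E, and F): 0.76270 × 0.79870 × 0.83590 = 0.50920
Parallel ([0.96008] and [0.50920]): 1 − (1 − 0.96008)(1 − 0.50920) = 0.980

0.980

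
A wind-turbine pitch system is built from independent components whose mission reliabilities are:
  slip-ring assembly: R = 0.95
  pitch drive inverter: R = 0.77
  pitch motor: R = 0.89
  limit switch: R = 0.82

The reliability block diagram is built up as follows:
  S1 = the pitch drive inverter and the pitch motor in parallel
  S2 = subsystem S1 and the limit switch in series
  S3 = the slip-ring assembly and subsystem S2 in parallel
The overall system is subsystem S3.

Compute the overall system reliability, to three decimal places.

Parallel (pitch drive inverter and pitch motor): 1 − (1 − 0.77000)(1 − 0.89000) = 0.97470
Series ([0.97470] and limit switch): 0.97470 × 0.82000 = 0.79925
Parallel (slip-ring assembly and [0.79925]): 1 − (1 − 0.95000)(1 − 0.79925) = 0.990

0.990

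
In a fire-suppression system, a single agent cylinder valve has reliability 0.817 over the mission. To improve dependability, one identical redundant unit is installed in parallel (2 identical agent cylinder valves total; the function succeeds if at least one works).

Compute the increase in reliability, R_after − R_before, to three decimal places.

R_before = 0.817
R_after = 1 − (1 − 0.817)^2 = 0.967
ΔR = 0.967 − 0.817 = 0.150

0.150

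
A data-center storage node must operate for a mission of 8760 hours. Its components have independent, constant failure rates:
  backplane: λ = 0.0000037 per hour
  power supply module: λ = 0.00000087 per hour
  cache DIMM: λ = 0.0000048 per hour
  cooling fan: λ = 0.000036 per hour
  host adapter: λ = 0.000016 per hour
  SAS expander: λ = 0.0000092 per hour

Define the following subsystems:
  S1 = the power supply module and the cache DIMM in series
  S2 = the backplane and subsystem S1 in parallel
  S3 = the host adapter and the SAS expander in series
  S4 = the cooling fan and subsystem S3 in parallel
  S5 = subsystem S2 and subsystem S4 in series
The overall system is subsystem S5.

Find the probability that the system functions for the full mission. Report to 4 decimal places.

R(backplane) = exp(−0.0000037 × 8760) = 0.968108
R(power supply module) = exp(−0.00000087 × 8760) = 0.992408
R(cache DIMM) = exp(−0.0000048 × 8760) = 0.958824
R(cooling fan) = exp(−0.000036 × 8760) = 0.729526
R(host adapter) = exp(−0.000016 × 8760) = 0.869219
R(SAS expander) = exp(−0.0000092 × 8760) = 0.922570
Series (power supply module and cache DIMM): 0.992408 × 0.958824 = 0.951545
Parallel (backplane and [0.951545]): 1 − (1 − 0.968108)(1 − 0.951545) = 0.998455
Series (host adapter and SAS expander): 0.869219 × 0.922570 = 0.801915
Parallel (cooling fan and [0.801915]): 1 − (1 − 0.729526)(1 − 0.801915) = 0.946423
Series ([0.998455] and [0.946423]): 0.998455 × 0.946423 = 0.9450

0.9450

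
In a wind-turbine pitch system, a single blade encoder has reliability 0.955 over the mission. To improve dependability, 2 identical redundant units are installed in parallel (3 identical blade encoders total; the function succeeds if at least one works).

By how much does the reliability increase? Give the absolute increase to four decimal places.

R_before = 0.955
R_after = 1 − (1 − 0.955)^3 = 0.9999
ΔR = 0.9999 − 0.955 = 0.0449

0.0449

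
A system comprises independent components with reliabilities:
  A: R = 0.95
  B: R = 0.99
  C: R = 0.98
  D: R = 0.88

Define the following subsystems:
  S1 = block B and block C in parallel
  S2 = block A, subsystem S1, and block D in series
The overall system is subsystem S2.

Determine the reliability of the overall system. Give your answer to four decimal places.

0.8358

Parallel (B and C): 1 − (1 − 0.990000)(1 − 0.980000) = 0.999800
Series (A, [0.999800], and D): 0.950000 × 0.999800 × 0.880000 = 0.8358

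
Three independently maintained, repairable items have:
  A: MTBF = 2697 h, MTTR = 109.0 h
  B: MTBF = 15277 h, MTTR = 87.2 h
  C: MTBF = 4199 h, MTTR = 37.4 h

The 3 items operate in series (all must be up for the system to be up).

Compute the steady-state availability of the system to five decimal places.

0.94726

A(A) = MTBF/(MTBF+MTTR) = 2697/(2697+109.0) = 0.961155
A(B) = MTBF/(MTBF+MTTR) = 15277/(15277+87.2) = 0.994324
A(C) = MTBF/(MTBF+MTTR) = 4199/(4199+37.4) = 0.991172
Series availability: 0.961155 × 0.994324 × 0.991172 = 0.94726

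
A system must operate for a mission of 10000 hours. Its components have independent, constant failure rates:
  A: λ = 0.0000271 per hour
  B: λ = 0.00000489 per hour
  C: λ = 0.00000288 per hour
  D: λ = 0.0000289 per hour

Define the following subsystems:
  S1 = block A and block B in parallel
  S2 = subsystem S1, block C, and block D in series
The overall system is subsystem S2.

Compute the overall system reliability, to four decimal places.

0.7195

R(A) = exp(−0.0000271 × 10000) = 0.762616
R(B) = exp(−0.00000489 × 10000) = 0.952276
R(C) = exp(−0.00000288 × 10000) = 0.971611
R(D) = exp(−0.0000289 × 10000) = 0.749012
Parallel (A and B): 1 − (1 − 0.762616)(1 − 0.952276) = 0.988671
Series ([0.988671], C, and D): 0.988671 × 0.971611 × 0.749012 = 0.7195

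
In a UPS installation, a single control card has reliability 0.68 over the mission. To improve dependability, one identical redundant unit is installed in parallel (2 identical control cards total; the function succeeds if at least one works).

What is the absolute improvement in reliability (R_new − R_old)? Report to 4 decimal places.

0.2176

R_before = 0.68
R_after = 1 − (1 − 0.68)^2 = 0.8976
ΔR = 0.8976 − 0.68 = 0.2176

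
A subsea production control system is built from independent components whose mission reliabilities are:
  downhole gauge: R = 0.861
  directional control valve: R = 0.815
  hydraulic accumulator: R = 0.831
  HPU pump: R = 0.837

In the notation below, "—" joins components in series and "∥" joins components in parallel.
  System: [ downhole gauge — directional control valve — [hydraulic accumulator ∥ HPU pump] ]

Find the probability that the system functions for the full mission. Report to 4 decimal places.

Parallel (hydraulic accumulator and HPU pump): 1 − (1 − 0.831000)(1 − 0.837000) = 0.972453
Series (downhole gauge, directional control valve, and [0.972453]): 0.861000 × 0.815000 × 0.972453 = 0.6824

0.6824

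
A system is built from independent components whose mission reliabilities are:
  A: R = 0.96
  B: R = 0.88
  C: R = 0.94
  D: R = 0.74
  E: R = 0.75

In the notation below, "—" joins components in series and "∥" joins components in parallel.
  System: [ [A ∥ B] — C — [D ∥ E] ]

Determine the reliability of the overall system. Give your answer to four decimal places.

0.8747

Parallel (A and B): 1 − (1 − 0.960000)(1 − 0.880000) = 0.995200
Parallel (D and E): 1 − (1 − 0.740000)(1 − 0.750000) = 0.935000
Series ([0.995200], C, and [0.935000]): 0.995200 × 0.940000 × 0.935000 = 0.8747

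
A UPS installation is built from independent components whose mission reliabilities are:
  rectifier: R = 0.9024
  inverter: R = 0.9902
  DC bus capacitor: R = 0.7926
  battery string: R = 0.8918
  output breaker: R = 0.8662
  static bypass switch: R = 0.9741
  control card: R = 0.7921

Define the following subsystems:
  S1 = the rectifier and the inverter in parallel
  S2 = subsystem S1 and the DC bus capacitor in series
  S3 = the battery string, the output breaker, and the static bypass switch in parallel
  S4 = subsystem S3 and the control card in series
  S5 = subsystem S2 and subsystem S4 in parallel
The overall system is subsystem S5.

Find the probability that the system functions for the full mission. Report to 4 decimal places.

Parallel (rectifier and inverter): 1 − (1 − 0.902400)(1 − 0.990200) = 0.999044
Series ([0.999044] and DC bus capacitor): 0.999044 × 0.792600 = 0.791842
Parallel (battery string, output breaker, and static bypass switch): 1 − (1 − 0.891800)(1 − 0.866200)(1 − 0.974100) = 0.999625
Series ([0.999625] and control card): 0.999625 × 0.792100 = 0.791803
Parallel ([0.791842] and [0.791803]): 1 − (1 − 0.791842)(1 − 0.791803) = 0.9567

0.9567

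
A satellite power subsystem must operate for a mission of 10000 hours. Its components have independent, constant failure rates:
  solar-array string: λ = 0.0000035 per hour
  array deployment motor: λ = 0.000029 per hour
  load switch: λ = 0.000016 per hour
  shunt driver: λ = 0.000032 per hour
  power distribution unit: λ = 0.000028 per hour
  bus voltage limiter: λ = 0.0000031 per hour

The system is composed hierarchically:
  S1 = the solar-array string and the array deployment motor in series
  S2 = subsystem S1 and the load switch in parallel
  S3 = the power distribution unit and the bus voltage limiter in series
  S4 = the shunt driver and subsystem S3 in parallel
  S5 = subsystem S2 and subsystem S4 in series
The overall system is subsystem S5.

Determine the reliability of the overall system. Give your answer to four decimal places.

0.8888

R(solar-array string) = exp(−0.0000035 × 10000) = 0.965605
R(array deployment motor) = exp(−0.000029 × 10000) = 0.748264
R(load switch) = exp(−0.000016 × 10000) = 0.852144
R(shunt driver) = exp(−0.000032 × 10000) = 0.726149
R(power distribution unit) = exp(−0.000028 × 10000) = 0.755784
R(bus voltage limiter) = exp(−0.0000031 × 10000) = 0.969476
Series (solar-array string and array deployment motor): 0.965605 × 0.748264 = 0.722527
Parallel ([0.722527] and load switch): 1 − (1 − 0.722527)(1 − 0.852144) = 0.958974
Series (power distribution unit and bus voltage limiter): 0.755784 × 0.969476 = 0.732714
Parallel (shunt driver and [0.732714]): 1 − (1 − 0.726149)(1 − 0.732714) = 0.926803
Series ([0.958974] and [0.926803]): 0.958974 × 0.926803 = 0.8888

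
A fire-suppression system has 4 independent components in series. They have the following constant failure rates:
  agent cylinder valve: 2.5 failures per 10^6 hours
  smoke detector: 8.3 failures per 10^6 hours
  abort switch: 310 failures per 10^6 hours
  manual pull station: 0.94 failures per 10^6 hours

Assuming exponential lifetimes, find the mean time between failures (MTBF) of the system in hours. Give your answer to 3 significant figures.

Series of exponential components: λ_sys = Σ λ_i
λ_sys = 0.0000025 + 0.0000083 + 0.00031 + 0.00000094 = 3.2174e-04 /h
MTBF = 1 / λ_sys = 3110 h

3110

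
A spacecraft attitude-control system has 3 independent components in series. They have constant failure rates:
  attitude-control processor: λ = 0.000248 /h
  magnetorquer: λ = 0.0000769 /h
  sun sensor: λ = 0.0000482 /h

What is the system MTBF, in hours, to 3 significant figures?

Series of exponential components: λ_sys = Σ λ_i
λ_sys = 0.000248 + 0.0000769 + 0.0000482 = 3.7310e-04 /h
MTBF = 1 / λ_sys = 2680 h

2680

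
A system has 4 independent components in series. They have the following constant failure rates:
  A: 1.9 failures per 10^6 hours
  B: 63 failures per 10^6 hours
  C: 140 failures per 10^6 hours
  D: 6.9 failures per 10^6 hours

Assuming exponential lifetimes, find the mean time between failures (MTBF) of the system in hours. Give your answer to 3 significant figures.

Series of exponential components: λ_sys = Σ λ_i
λ_sys = 0.0000019 + 0.000063 + 0.00014 + 0.0000069 = 2.1180e-04 /h
MTBF = 1 / λ_sys = 4720 h

4720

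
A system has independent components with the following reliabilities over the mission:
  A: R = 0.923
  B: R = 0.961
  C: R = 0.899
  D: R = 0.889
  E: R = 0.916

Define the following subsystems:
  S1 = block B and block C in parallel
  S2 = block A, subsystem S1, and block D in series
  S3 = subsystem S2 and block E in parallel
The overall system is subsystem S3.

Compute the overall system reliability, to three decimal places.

0.985

Parallel (B and C): 1 − (1 − 0.96100)(1 − 0.89900) = 0.99606
Series (A, [0.99606], and D): 0.92300 × 0.99606 × 0.88900 = 0.81731
Parallel ([0.81731] and E): 1 − (1 − 0.81731)(1 − 0.91600) = 0.985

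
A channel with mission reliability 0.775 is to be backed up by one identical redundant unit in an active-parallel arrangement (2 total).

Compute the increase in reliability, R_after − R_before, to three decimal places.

R_before = 0.775
R_after = 1 − (1 − 0.775)^2 = 0.949
ΔR = 0.949 − 0.775 = 0.174

0.174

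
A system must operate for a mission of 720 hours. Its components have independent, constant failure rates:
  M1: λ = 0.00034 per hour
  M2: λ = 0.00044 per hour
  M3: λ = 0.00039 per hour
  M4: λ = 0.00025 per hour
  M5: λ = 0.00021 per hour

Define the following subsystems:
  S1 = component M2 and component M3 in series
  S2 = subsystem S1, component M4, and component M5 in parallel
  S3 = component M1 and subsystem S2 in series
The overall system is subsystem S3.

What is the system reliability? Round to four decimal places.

R(M1) = exp(−0.00034 × 720) = 0.782861
R(M2) = exp(−0.00044 × 720) = 0.728476
R(M3) = exp(−0.00039 × 720) = 0.755179
R(M4) = exp(−0.00025 × 720) = 0.835270
R(M5) = exp(−0.00021 × 720) = 0.859676
Series (M2 and M3): 0.728476 × 0.755179 = 0.550130
Parallel ([0.550130], M4, and M5): 1 − (1 − 0.550130)(1 − 0.835270)(1 − 0.859676) = 0.989601
Series (M1 and [0.989601]): 0.782861 × 0.989601 = 0.7747

0.7747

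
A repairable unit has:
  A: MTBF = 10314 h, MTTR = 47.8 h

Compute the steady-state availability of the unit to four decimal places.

0.9954

A(A) = MTBF/(MTBF+MTTR) = 10314/(10314+47.8) = 0.9954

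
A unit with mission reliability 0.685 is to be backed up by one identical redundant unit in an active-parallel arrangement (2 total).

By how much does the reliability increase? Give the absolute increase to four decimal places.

R_before = 0.685
R_after = 1 − (1 − 0.685)^2 = 0.9008
ΔR = 0.9008 − 0.685 = 0.2158

0.2158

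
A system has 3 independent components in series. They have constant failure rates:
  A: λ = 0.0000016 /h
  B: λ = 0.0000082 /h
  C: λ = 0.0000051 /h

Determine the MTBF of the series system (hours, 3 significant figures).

67100

Series of exponential components: λ_sys = Σ λ_i
λ_sys = 0.0000016 + 0.0000082 + 0.0000051 = 1.4900e-05 /h
MTBF = 1 / λ_sys = 67100 h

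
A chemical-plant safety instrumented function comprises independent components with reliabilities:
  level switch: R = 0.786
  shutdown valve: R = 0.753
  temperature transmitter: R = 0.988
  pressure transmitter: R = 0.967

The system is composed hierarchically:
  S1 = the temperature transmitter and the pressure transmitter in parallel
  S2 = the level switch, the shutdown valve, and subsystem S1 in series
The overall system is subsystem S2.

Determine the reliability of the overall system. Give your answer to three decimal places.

0.592

Parallel (temperature transmitter and pressure transmitter): 1 − (1 − 0.98800)(1 − 0.96700) = 0.99960
Series (level switch, shutdown valve, and [0.99960]): 0.78600 × 0.75300 × 0.99960 = 0.592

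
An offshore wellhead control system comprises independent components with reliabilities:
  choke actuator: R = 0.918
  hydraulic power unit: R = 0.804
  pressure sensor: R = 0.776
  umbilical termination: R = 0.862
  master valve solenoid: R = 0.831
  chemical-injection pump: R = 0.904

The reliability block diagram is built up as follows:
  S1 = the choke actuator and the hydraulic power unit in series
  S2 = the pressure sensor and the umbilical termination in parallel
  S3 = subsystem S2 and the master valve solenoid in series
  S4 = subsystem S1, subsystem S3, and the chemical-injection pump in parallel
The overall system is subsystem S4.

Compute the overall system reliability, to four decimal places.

Series (choke actuator and hydraulic power unit): 0.918000 × 0.804000 = 0.738072
Parallel (pressure sensor and umbilical termination): 1 − (1 − 0.776000)(1 − 0.862000) = 0.969088
Series ([0.969088] and master valve solenoid): 0.969088 × 0.831000 = 0.805312
Parallel ([0.738072], [0.805312], and chemical-injection pump): 1 − (1 − 0.738072)(1 − 0.805312)(1 − 0.904000) = 0.9951

0.9951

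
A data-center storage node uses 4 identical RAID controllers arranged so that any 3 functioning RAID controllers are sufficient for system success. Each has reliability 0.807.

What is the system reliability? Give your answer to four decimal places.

R = Σ_{i=3}^{4} C(4,i) p^i (1−p)^{4−i} with p = 0.807
C(4,3)·0.807^3·0.193^1 = 0.405731
C(4,4)·0.807^4·0.193^0 = 0.424125
Sum = 0.8299

0.8299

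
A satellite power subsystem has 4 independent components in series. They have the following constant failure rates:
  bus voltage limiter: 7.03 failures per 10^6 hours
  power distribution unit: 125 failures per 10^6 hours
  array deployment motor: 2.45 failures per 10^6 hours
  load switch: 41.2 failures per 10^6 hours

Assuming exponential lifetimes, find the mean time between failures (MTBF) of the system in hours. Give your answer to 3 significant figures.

Series of exponential components: λ_sys = Σ λ_i
λ_sys = 0.00000703 + 0.000125 + 0.00000245 + 0.0000412 = 1.7568e-04 /h
MTBF = 1 / λ_sys = 5690 h

5690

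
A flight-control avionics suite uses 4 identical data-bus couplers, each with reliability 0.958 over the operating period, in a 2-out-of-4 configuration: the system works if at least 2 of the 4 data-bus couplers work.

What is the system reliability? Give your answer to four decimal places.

0.9997

R = Σ_{i=2}^{4} C(4,i) p^i (1−p)^{4−i} with p = 0.958
C(4,2)·0.958^2·0.042^2 = 0.009714
C(4,3)·0.958^3·0.042^1 = 0.147709
C(4,4)·0.958^4·0.042^0 = 0.842291
Sum = 0.9997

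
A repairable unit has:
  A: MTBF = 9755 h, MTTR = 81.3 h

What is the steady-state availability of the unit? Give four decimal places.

0.9917

A(A) = MTBF/(MTBF+MTTR) = 9755/(9755+81.3) = 0.9917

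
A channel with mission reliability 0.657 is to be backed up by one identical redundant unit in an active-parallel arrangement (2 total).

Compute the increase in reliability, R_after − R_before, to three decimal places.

0.225

R_before = 0.657
R_after = 1 − (1 − 0.657)^2 = 0.882
ΔR = 0.882 − 0.657 = 0.225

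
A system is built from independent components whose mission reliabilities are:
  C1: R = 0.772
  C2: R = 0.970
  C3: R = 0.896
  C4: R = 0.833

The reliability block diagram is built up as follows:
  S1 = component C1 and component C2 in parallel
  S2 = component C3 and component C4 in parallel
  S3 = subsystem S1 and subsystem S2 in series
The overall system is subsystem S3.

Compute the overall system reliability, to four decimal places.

0.9759

Parallel (C1 and C2): 1 − (1 − 0.772000)(1 − 0.970000) = 0.993160
Parallel (C3 and C4): 1 − (1 − 0.896000)(1 − 0.833000) = 0.982632
Series ([0.993160] and [0.982632]): 0.993160 × 0.982632 = 0.9759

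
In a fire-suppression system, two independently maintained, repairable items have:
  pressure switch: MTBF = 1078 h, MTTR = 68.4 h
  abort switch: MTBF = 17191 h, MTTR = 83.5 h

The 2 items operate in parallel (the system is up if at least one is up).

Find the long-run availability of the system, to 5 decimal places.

0.99971

A(pressure switch) = MTBF/(MTBF+MTTR) = 1078/(1078+68.4) = 0.940335
A(abort switch) = MTBF/(MTBF+MTTR) = 17191/(17191+83.5) = 0.995166
Parallel availability: 1 − (1 − 0.940335)(1 − 0.995166) = 0.99971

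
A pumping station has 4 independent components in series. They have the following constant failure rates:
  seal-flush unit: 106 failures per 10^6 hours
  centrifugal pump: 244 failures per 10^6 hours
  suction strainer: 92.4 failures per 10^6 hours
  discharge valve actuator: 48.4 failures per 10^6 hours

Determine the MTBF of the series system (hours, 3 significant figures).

Series of exponential components: λ_sys = Σ λ_i
λ_sys = 0.000106 + 0.000244 + 0.0000924 + 0.0000484 = 4.9080e-04 /h
MTBF = 1 / λ_sys = 2040 h

2040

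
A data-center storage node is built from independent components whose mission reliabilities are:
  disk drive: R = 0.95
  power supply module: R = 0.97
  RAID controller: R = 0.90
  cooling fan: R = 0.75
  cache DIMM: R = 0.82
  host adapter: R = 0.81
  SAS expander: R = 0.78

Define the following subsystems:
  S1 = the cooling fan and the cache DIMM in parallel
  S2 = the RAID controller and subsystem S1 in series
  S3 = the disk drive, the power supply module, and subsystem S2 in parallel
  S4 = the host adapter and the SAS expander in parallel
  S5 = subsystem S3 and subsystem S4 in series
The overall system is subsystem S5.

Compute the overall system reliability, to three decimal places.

Parallel (cooling fan and cache DIMM): 1 − (1 − 0.75000)(1 − 0.82000) = 0.95500
Series (RAID controller and [0.95500]): 0.90000 × 0.95500 = 0.85950
Parallel (disk drive, power supply module, and [0.85950]): 1 − (1 − 0.95000)(1 − 0.97000)(1 − 0.85950) = 0.99979
Parallel (host adapter and SAS expander): 1 − (1 − 0.81000)(1 − 0.78000) = 0.95820
Series ([0.99979] and [0.95820]): 0.99979 × 0.95820 = 0.958

0.958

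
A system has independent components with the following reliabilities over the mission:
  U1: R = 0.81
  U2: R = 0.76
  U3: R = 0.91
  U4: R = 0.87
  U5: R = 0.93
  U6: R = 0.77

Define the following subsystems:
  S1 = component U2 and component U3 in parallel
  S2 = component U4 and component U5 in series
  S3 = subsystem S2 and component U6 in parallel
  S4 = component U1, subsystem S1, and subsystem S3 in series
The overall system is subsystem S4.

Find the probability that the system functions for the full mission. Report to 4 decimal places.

Parallel (U2 and U3): 1 − (1 − 0.760000)(1 − 0.910000) = 0.978400
Series (U4 and U5): 0.870000 × 0.930000 = 0.809100
Parallel ([0.809100] and U6): 1 − (1 − 0.809100)(1 − 0.770000) = 0.956093
Series (U1, [0.978400], and [0.956093]): 0.810000 × 0.978400 × 0.956093 = 0.7577

0.7577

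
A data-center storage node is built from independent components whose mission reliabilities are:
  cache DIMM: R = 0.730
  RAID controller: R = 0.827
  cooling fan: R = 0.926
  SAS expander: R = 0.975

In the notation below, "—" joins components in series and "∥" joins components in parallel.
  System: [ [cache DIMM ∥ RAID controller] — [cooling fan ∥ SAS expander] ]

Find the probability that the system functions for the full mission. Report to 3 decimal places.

0.952

Parallel (cache DIMM and RAID controller): 1 − (1 − 0.73000)(1 − 0.82700) = 0.95329
Parallel (cooling fan and SAS expander): 1 − (1 − 0.92600)(1 − 0.97500) = 0.99815
Series ([0.95329] and [0.99815]): 0.95329 × 0.99815 = 0.952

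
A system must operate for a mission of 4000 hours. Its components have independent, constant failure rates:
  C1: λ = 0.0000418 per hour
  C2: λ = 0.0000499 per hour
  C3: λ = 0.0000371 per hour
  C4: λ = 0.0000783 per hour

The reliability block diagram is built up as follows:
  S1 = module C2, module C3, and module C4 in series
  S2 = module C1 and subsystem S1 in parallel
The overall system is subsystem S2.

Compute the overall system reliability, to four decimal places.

R(C1) = exp(−0.0000418 × 4000) = 0.846030
R(C2) = exp(−0.0000499 × 4000) = 0.819058
R(C3) = exp(−0.0000371 × 4000) = 0.862086
R(C4) = exp(−0.0000783 × 4000) = 0.731104
Series (C2, C3, and C4): 0.819058 × 0.862086 × 0.731104 = 0.516231
Parallel (C1 and [0.516231]): 1 − (1 − 0.846030)(1 − 0.516231) = 0.9255

0.9255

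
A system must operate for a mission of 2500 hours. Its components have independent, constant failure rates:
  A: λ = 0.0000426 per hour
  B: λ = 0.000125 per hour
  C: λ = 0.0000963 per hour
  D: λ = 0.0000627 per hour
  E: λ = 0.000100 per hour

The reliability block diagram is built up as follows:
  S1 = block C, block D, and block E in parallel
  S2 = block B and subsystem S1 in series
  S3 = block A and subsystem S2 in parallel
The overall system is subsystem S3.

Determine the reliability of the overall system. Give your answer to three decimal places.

0.972

R(A) = exp(−0.0000426 × 2500) = 0.89898
R(B) = exp(−0.000125 × 2500) = 0.73162
R(C) = exp(−0.0000963 × 2500) = 0.78604
R(D) = exp(−0.0000627 × 2500) = 0.85492
R(E) = exp(−0.000100 × 2500) = 0.77880
Parallel (C, D, and E): 1 − (1 − 0.78604)(1 − 0.85492)(1 − 0.77880) = 0.99313
Series (B and [0.99313]): 0.73162 × 0.99313 = 0.72659
Parallel (A and [0.72659]): 1 − (1 − 0.89898)(1 − 0.72659) = 0.972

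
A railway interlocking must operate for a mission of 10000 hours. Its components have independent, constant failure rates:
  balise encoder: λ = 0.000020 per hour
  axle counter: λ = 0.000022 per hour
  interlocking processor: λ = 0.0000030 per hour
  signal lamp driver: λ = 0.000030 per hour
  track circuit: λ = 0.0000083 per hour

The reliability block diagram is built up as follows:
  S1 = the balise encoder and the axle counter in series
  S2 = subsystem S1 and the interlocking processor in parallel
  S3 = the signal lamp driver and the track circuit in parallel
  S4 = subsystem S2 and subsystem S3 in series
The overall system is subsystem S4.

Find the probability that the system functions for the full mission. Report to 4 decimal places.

R(balise encoder) = exp(−0.000020 × 10000) = 0.818731
R(axle counter) = exp(−0.000022 × 10000) = 0.802519
R(interlocking processor) = exp(−0.0000030 × 10000) = 0.970446
R(signal lamp driver) = exp(−0.000030 × 10000) = 0.740818
R(track circuit) = exp(−0.0000083 × 10000) = 0.920351
Series (balise encoder and axle counter): 0.818731 × 0.802519 = 0.657047
Parallel ([0.657047] and interlocking processor): 1 − (1 − 0.657047)(1 − 0.970446) = 0.989864
Parallel (signal lamp driver and track circuit): 1 − (1 − 0.740818)(1 − 0.920351) = 0.979356
Series ([0.989864] and [0.979356]): 0.989864 × 0.979356 = 0.9694

0.9694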